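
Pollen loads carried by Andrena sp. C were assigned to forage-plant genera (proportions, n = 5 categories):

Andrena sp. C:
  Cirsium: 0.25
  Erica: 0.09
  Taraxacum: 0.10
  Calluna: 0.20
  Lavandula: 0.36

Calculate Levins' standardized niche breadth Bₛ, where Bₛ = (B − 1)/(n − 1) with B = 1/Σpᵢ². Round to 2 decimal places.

0.75

Σpᵢ² = 0.25² + 0.09² + 0.10² + 0.20² + 0.36² = 0.0625 + 0.0081 + 0.0100 + 0.0400 + 0.1296 = 0.2502
B = 1 / 0.2502 = 3.9968
Bₛ = (B − 1)/(n − 1) = (3.9968 − 1)/(5 − 1) = 2.9968/4 = 0.7492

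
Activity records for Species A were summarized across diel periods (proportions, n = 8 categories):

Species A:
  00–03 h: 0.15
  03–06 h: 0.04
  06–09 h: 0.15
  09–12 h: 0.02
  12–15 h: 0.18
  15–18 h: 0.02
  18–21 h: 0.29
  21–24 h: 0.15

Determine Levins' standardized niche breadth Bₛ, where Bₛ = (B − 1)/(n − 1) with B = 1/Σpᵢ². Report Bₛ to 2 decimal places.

0.62

Σpᵢ² = 0.15² + 0.04² + 0.15² + 0.02² + 0.18² + 0.02² + 0.29² + 0.15² = 0.0225 + 0.0016 + 0.0225 + 0.0004 + 0.0324 + 0.0004 + 0.0841 + 0.0225 = 0.1864
B = 1 / 0.1864 = 5.3648
Bₛ = (B − 1)/(n − 1) = (5.3648 − 1)/(8 − 1) = 4.3648/7 = 0.6235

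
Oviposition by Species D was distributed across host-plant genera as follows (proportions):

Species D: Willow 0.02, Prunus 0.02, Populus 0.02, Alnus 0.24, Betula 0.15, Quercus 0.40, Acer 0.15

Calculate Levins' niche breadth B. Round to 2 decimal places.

Σpᵢ² = 0.02² + 0.02² + 0.02² + 0.24² + 0.15² + 0.40² + 0.15² = 0.0004 + 0.0004 + 0.0004 + 0.0576 + 0.0225 + 0.1600 + 0.0225 = 0.2638
B = 1 / 0.2638 = 3.7908

3.79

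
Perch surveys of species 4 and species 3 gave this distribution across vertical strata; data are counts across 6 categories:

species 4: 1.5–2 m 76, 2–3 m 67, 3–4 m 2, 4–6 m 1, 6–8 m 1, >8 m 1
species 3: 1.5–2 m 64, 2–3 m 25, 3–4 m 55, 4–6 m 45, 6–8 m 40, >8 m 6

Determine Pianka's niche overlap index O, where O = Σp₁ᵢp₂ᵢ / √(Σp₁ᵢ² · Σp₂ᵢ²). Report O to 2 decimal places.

0.62

Proportions for species 4 (n=148): 76/148=0.5135, 67/148=0.4527, 2/148=0.0135, 1/148=0.0068, 1/148=0.0068, 1/148=0.0068
Proportions for species 3 (n=235): 64/235=0.2723, 25/235=0.1064, 55/235=0.2340, 45/235=0.1915, 40/235=0.1702, 6/235=0.0255
Σ p₁ᵢp₂ᵢ = 0.139826 + 0.048167 + 0.003159 + 0.001302 + 0.001157 + 0.000173 = 0.193784
Σp_1ᵢ² = 0.5135² + 0.4527² + 0.0135² + 0.0068² + 0.0068² + 0.0068² = 0.263682 + 0.204937 + 0.000182 + 0.000046 + 0.000046 + 0.000046 = 0.468939
Σp_2ᵢ² = 0.2723² + 0.1064² + 0.2340² + 0.1915² + 0.1702² + 0.0255² = 0.074147 + 0.011321 + 0.054756 + 0.036672 + 0.028968 + 0.000650 = 0.206514
O = 0.193784 / √(0.468939 × 0.206514) = 0.193784 / 0.3111952 = 0.6227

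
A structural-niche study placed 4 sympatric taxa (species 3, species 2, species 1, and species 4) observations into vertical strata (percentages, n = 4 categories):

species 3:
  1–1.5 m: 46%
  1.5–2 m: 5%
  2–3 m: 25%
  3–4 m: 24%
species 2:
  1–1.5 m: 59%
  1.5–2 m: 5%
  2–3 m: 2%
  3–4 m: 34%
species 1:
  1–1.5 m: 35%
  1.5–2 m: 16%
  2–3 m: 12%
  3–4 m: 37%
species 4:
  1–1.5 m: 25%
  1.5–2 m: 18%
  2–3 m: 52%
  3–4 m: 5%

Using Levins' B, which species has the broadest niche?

species 1

Convert percentages to proportions (divide by 100).
Σp_3ᵢ² = 0.46² + 0.05² + 0.25² + 0.24² = 0.2116 + 0.0025 + 0.0625 + 0.0576 = 0.3342
B_3 = 1 / 0.3342 = 2.9922
Σp_2ᵢ² = 0.59² + 0.05² + 0.02² + 0.34² = 0.3481 + 0.0025 + 0.0004 + 0.1156 = 0.4666
B_2 = 1 / 0.4666 = 2.1432
Σp_1ᵢ² = 0.35² + 0.16² + 0.12² + 0.37² = 0.1225 + 0.0256 + 0.0144 + 0.1369 = 0.2994
B_1 = 1 / 0.2994 = 3.3400
Σp_4ᵢ² = 0.25² + 0.18² + 0.52² + 0.05² = 0.0625 + 0.0324 + 0.2704 + 0.0025 = 0.3678
B_4 = 1 / 0.3678 = 2.7189
Highest B → broadest niche (most generalist): species 1 (B = 3.34).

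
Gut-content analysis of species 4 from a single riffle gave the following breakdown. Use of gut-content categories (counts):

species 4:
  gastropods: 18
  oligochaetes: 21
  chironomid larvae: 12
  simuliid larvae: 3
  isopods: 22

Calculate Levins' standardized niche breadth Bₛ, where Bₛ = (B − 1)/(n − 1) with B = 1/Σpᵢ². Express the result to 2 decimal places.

0.78

Proportions for species 4 (n=76): 18/76=0.2368, 21/76=0.2763, 12/76=0.1579, 3/76=0.0395, 22/76=0.2895
Σpᵢ² = 0.2368² + 0.2763² + 0.1579² + 0.0395² + 0.2895² = 0.056074 + 0.076342 + 0.024932 + 0.001560 + 0.083810 = 0.242718
B = 1 / 0.242718 = 4.1200
Bₛ = (B − 1)/(n − 1) = (4.1200 − 1)/(5 − 1) = 3.1200/4 = 0.7800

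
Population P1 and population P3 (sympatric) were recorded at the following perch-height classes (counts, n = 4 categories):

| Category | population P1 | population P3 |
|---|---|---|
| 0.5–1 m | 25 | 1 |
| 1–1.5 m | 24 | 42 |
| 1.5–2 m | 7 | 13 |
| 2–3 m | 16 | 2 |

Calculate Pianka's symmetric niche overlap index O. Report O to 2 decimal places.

0.68

Proportions for population P1 (n=72): 25/72=0.3472, 24/72=0.3333, 7/72=0.0972, 16/72=0.2222
Proportions for population P3 (n=58): 1/58=0.0172, 42/58=0.7241, 13/58=0.2241, 2/58=0.0345
Σ p₁ᵢp₂ᵢ = 0.005972 + 0.241343 + 0.021783 + 0.007666 = 0.276764
Σp_1ᵢ² = 0.3472² + 0.3333² + 0.0972² + 0.2222² = 0.120548 + 0.111089 + 0.009448 + 0.049373 = 0.290458
Σp_2ᵢ² = 0.0172² + 0.7241² + 0.2241² + 0.0345² = 0.000296 + 0.524321 + 0.050221 + 0.001190 = 0.576028
O = 0.276764 / √(0.290458 × 0.576028) = 0.276764 / 0.4090378 = 0.6766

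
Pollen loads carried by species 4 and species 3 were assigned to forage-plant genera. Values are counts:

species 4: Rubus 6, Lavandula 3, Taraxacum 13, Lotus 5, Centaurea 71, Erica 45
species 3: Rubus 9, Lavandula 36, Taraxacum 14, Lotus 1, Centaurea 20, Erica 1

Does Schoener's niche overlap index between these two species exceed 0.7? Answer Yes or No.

Proportions for species 4 (n=143): 6/143=0.0420, 3/143=0.0210, 13/143=0.0909, 5/143=0.0350, 71/143=0.4965, 45/143=0.3147
Proportions for species 3 (n=81): 9/81=0.1111, 36/81=0.4444, 14/81=0.1728, 1/81=0.0123, 20/81=0.2469, 1/81=0.0123
Σ|p₁ᵢ − p₂ᵢ| = 0.0691 + 0.4234 + 0.0819 + 0.0227 + 0.2496 + 0.3024 = 1.1491
D = 1 − ½ × 1.1491 = 1 − 0.57455 = 0.42545
D = 0.42545 < 0.7 → No.

No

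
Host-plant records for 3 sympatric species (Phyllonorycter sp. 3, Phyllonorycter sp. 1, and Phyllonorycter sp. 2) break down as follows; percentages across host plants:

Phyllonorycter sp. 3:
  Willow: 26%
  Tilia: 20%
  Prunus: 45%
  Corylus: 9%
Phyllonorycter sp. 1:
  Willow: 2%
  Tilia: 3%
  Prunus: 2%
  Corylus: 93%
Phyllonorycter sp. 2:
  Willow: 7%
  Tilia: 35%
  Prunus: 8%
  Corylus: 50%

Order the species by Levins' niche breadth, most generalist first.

Phyllonorycter sp. 3 > Phyllonorycter sp. 2 > Phyllonorycter sp. 1

Convert percentages to proportions (divide by 100).
Σp_3ᵢ² = 0.26² + 0.20² + 0.45² + 0.09² = 0.0676 + 0.0400 + 0.2025 + 0.0081 = 0.3182
B_3 = 1 / 0.3182 = 3.1427
Σp_1ᵢ² = 0.02² + 0.03² + 0.02² + 0.93² = 0.0004 + 0.0009 + 0.0004 + 0.8649 = 0.8666
B_1 = 1 / 0.8666 = 1.1539
Σp_2ᵢ² = 0.07² + 0.35² + 0.08² + 0.50² = 0.0049 + 0.1225 + 0.0064 + 0.2500 = 0.3838
B_2 = 1 / 0.3838 = 2.6055
Ranking by B (broadest → narrowest): Phyllonorycter sp. 3 (3.14) > Phyllonorycter sp. 2 (2.61) > Phyllonorycter sp. 1 (1.15)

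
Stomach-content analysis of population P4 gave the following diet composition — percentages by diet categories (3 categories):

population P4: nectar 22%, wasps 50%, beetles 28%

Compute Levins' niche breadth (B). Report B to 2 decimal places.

2.65

Convert percentages to proportions (divide by 100).
Σpᵢ² = 0.22² + 0.50² + 0.28² = 0.0484 + 0.2500 + 0.0784 = 0.3768
B = 1 / 0.3768 = 2.6539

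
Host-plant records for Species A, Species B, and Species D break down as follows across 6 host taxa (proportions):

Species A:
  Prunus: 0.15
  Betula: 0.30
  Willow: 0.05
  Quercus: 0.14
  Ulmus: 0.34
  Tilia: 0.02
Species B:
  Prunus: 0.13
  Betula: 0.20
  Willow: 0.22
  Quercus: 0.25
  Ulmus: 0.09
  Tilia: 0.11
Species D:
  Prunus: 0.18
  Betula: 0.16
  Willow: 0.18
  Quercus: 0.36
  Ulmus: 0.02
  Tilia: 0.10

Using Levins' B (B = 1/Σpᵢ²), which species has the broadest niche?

Σp_Aᵢ² = 0.15² + 0.30² + 0.05² + 0.14² + 0.34² + 0.02² = 0.0225 + 0.0900 + 0.0025 + 0.0196 + 0.1156 + 0.0004 = 0.2506
B_A = 1 / 0.2506 = 3.9904
Σp_Bᵢ² = 0.13² + 0.20² + 0.22² + 0.25² + 0.09² + 0.11² = 0.0169 + 0.0400 + 0.0484 + 0.0625 + 0.0081 + 0.0121 = 0.1880
B_B = 1 / 0.1880 = 5.3191
Σp_Dᵢ² = 0.18² + 0.16² + 0.18² + 0.36² + 0.02² + 0.10² = 0.0324 + 0.0256 + 0.0324 + 0.1296 + 0.0004 + 0.0100 = 0.2304
B_D = 1 / 0.2304 = 4.3403
Highest B → broadest niche (most generalist): Species B (B = 5.32).

Species B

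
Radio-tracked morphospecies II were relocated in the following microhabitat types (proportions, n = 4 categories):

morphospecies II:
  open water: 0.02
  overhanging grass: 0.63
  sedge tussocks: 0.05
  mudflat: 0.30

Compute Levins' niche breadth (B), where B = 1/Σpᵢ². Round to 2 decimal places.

2.04

Σpᵢ² = 0.02² + 0.63² + 0.05² + 0.30² = 0.0004 + 0.3969 + 0.0025 + 0.0900 = 0.4898
B = 1 / 0.4898 = 2.0416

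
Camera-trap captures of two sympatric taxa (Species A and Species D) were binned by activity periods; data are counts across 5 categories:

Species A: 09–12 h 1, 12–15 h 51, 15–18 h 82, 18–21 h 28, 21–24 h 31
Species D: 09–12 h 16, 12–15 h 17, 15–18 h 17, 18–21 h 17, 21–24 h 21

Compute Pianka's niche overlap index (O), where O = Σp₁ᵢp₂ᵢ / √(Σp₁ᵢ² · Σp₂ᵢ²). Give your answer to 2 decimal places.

Proportions for Species A (n=193): 1/193=0.0052, 51/193=0.2642, 82/193=0.4249, 28/193=0.1451, 31/193=0.1606
Proportions for Species D (n=88): 16/88=0.1818, 17/88=0.1932, 17/88=0.1932, 17/88=0.1932, 21/88=0.2386
Σ p₁ᵢp₂ᵢ = 0.000945 + 0.051043 + 0.082091 + 0.028033 + 0.038319 = 0.200431
Σp_1ᵢ² = 0.0052² + 0.2642² + 0.4249² + 0.1451² + 0.1606² = 0.000027 + 0.069802 + 0.180540 + 0.021054 + 0.025792 = 0.297215
Σp_2ᵢ² = 0.1818² + 0.1932² + 0.1932² + 0.1932² + 0.2386² = 0.033051 + 0.037326 + 0.037326 + 0.037326 + 0.056930 = 0.201959
O = 0.200431 / √(0.297215 × 0.201959) = 0.200431 / 0.2450005 = 0.8181

0.82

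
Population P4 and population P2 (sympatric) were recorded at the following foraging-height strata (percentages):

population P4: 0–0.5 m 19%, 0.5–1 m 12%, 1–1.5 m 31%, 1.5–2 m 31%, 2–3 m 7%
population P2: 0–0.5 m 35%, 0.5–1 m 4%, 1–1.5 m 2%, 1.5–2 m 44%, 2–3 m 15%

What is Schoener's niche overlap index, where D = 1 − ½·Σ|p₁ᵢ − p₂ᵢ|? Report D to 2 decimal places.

Convert percentages to proportions (divide by 100).
Σ|p₁ᵢ − p₂ᵢ| = 0.16 + 0.08 + 0.29 + 0.13 + 0.08 = 0.74
D = 1 − ½ × 0.74 = 1 − 0.370 = 0.6300

0.63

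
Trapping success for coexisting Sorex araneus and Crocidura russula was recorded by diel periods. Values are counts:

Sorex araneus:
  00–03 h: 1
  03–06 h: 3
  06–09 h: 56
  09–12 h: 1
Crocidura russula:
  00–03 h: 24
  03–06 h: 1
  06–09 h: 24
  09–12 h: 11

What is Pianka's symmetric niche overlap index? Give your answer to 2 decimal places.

0.69

Proportions for Sorex araneus (n=61): 1/61=0.0164, 3/61=0.0492, 56/61=0.9180, 1/61=0.0164
Proportions for Crocidura russula (n=60): 24/60=0.4000, 1/60=0.0167, 24/60=0.4000, 11/60=0.1833
Σ p₁ᵢp₂ᵢ = 0.006560 + 0.000822 + 0.367200 + 0.003006 = 0.377588
Σp_1ᵢ² = 0.0164² + 0.0492² + 0.9180² + 0.0164² = 0.000269 + 0.002421 + 0.842724 + 0.000269 = 0.845683
Σp_2ᵢ² = 0.4000² + 0.0167² + 0.4000² + 0.1833² = 0.160000 + 0.000279 + 0.160000 + 0.033599 = 0.353878
O = 0.377588 / √(0.845683 × 0.353878) = 0.377588 / 0.5470545 = 0.6902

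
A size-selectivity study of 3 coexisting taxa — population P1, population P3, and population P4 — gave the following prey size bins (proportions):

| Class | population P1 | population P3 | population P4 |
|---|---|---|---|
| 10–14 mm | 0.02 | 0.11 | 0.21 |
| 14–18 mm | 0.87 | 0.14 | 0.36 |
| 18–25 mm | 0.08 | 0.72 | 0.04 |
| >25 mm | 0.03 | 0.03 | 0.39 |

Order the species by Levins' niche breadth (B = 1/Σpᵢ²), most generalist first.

Σp_P1ᵢ² = 0.02² + 0.87² + 0.08² + 0.03² = 0.0004 + 0.7569 + 0.0064 + 0.0009 = 0.7646
B_P1 = 1 / 0.7646 = 1.3079
Σp_P3ᵢ² = 0.11² + 0.14² + 0.72² + 0.03² = 0.0121 + 0.0196 + 0.5184 + 0.0009 = 0.5510
B_P3 = 1 / 0.5510 = 1.8149
Σp_P4ᵢ² = 0.21² + 0.36² + 0.04² + 0.39² = 0.0441 + 0.1296 + 0.0016 + 0.1521 = 0.3274
B_P4 = 1 / 0.3274 = 3.0544
Ranking by B (broadest → narrowest): population P4 (3.05) > population P3 (1.81) > population P1 (1.31)

population P4 > population P3 > population P1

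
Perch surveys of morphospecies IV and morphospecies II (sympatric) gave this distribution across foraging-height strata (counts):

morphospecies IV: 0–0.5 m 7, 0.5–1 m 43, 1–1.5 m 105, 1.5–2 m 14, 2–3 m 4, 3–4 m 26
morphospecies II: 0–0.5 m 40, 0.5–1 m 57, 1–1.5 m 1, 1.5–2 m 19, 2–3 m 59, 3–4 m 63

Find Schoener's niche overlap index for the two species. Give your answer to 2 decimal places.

Proportions for morphospecies IV (n=199): 7/199=0.0352, 43/199=0.2161, 105/199=0.5276, 14/199=0.0704, 4/199=0.0201, 26/199=0.1307
Proportions for morphospecies II (n=239): 40/239=0.1674, 57/239=0.2385, 1/239=0.0042, 19/239=0.0795, 59/239=0.2469, 63/239=0.2636
Σ|p₁ᵢ − p₂ᵢ| = 0.1322 + 0.0224 + 0.5234 + 0.0091 + 0.2268 + 0.1329 = 1.0468
D = 1 − ½ × 1.0468 = 1 − 0.52340 = 0.47660

0.48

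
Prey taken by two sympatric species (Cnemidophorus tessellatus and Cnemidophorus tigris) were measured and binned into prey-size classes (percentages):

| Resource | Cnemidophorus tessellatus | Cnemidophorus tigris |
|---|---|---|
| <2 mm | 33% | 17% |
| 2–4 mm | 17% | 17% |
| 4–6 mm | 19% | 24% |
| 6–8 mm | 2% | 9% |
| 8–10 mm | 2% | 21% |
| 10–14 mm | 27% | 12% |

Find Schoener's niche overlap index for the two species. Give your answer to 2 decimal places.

0.69

Convert percentages to proportions (divide by 100).
Σ|p₁ᵢ − p₂ᵢ| = 0.16 + 0.00 + 0.05 + 0.07 + 0.19 + 0.15 = 0.62
D = 1 − ½ × 0.62 = 1 − 0.310 = 0.6900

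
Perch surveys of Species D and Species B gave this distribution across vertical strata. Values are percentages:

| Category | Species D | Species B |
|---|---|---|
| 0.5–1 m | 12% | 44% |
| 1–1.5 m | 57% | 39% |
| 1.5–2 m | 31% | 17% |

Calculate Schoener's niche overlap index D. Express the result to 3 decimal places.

Convert percentages to proportions (divide by 100).
Σ|p₁ᵢ − p₂ᵢ| = 0.32 + 0.18 + 0.14 = 0.64
D = 1 − ½ × 0.64 = 1 − 0.320 = 0.68000

0.680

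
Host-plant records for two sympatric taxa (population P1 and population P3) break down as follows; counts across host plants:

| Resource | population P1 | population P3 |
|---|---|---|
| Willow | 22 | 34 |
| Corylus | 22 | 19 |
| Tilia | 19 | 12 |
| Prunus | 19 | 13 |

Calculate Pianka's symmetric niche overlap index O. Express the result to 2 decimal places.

Proportions for population P1 (n=82): 22/82=0.2683, 22/82=0.2683, 19/82=0.2317, 19/82=0.2317
Proportions for population P3 (n=78): 34/78=0.4359, 19/78=0.2436, 12/78=0.1538, 13/78=0.1667
Σ p₁ᵢp₂ᵢ = 0.116952 + 0.065358 + 0.035635 + 0.038624 = 0.256569
Σp_1ᵢ² = 0.2683² + 0.2683² + 0.2317² + 0.2317² = 0.071985 + 0.071985 + 0.053685 + 0.053685 = 0.251340
Σp_2ᵢ² = 0.4359² + 0.2436² + 0.1538² + 0.1667² = 0.190009 + 0.059341 + 0.023654 + 0.027789 = 0.300793
O = 0.256569 / √(0.251340 × 0.300793) = 0.256569 / 0.2749569 = 0.9331

0.93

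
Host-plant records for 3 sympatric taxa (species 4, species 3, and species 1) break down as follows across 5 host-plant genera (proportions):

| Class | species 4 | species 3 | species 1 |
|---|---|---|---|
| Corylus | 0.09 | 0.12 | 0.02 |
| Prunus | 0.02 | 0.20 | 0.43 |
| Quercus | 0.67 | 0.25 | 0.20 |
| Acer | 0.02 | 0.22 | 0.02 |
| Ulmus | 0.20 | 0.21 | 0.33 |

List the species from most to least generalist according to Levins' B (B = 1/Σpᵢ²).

species 3 > species 1 > species 4

Σp_4ᵢ² = 0.09² + 0.02² + 0.67² + 0.02² + 0.20² = 0.0081 + 0.0004 + 0.4489 + 0.0004 + 0.0400 = 0.4978
B_4 = 1 / 0.4978 = 2.0088
Σp_3ᵢ² = 0.12² + 0.20² + 0.25² + 0.22² + 0.21² = 0.0144 + 0.0400 + 0.0625 + 0.0484 + 0.0441 = 0.2094
B_3 = 1 / 0.2094 = 4.7755
Σp_1ᵢ² = 0.02² + 0.43² + 0.20² + 0.02² + 0.33² = 0.0004 + 0.1849 + 0.0400 + 0.0004 + 0.1089 = 0.3346
B_1 = 1 / 0.3346 = 2.9886
Ranking by B (broadest → narrowest): species 3 (4.78) > species 1 (2.99) > species 4 (2.01)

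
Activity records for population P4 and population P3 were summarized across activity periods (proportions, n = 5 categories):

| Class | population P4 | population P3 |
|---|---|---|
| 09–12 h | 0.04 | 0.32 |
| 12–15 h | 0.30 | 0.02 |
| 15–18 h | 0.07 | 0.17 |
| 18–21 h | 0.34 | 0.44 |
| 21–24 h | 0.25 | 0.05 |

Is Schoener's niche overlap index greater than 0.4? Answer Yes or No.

Σ|p₁ᵢ − p₂ᵢ| = 0.28 + 0.28 + 0.10 + 0.10 + 0.20 = 0.96
D = 1 − ½ × 0.96 = 1 − 0.480 = 0.5200
D = 0.5200 > 0.4 → Yes.

Yes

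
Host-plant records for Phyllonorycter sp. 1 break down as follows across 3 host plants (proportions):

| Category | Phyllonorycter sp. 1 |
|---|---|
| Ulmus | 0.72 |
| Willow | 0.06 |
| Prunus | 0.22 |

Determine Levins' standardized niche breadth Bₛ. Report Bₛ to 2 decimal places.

Σpᵢ² = 0.72² + 0.06² + 0.22² = 0.5184 + 0.0036 + 0.0484 = 0.5704
B = 1 / 0.5704 = 1.7532
Bₛ = (B − 1)/(n − 1) = (1.7532 − 1)/(3 − 1) = 0.7532/2 = 0.3766

0.38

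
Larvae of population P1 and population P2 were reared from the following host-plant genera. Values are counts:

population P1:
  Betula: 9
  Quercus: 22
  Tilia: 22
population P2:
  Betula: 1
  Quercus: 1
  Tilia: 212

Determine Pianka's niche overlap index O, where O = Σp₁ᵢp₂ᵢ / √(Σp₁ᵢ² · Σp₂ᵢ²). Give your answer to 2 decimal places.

0.68

Proportions for population P1 (n=53): 9/53=0.1698, 22/53=0.4151, 22/53=0.4151
Proportions for population P2 (n=214): 1/214=0.0047, 1/214=0.0047, 212/214=0.9907
Σ p₁ᵢp₂ᵢ = 0.000798 + 0.001951 + 0.411240 = 0.413989
Σp_1ᵢ² = 0.1698² + 0.4151² + 0.4151² = 0.028832 + 0.172308 + 0.172308 = 0.373448
Σp_2ᵢ² = 0.0047² + 0.0047² + 0.9907² = 0.000022 + 0.000022 + 0.981486 = 0.981530
O = 0.413989 / √(0.373448 × 0.981530) = 0.413989 / 0.6054341 = 0.6838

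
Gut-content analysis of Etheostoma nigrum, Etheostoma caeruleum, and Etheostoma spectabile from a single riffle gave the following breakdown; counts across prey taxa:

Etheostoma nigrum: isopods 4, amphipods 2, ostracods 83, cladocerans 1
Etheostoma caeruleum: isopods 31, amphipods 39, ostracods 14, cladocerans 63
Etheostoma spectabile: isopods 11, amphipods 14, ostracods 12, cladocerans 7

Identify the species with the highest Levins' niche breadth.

Proportions for Etheostoma nigrum (n=90): 4/90=0.0444, 2/90=0.0222, 83/90=0.9222, 1/90=0.0111
Proportions for Etheostoma caeruleum (n=147): 31/147=0.2109, 39/147=0.2653, 14/147=0.0952, 63/147=0.4286
Proportions for Etheostoma spectabile (n=44): 11/44=0.2500, 14/44=0.3182, 12/44=0.2727, 7/44=0.1591
Σp_nigrᵢ² = 0.0444² + 0.0222² + 0.9222² + 0.0111² = 0.001971 + 0.000493 + 0.850453 + 0.000123 = 0.853040
B_nigr = 1 / 0.853040 = 1.1723
Σp_caerᵢ² = 0.2109² + 0.2653² + 0.0952² + 0.4286² = 0.044479 + 0.070384 + 0.009063 + 0.183698 = 0.307624
B_caer = 1 / 0.307624 = 3.2507
Σp_specᵢ² = 0.2500² + 0.3182² + 0.2727² + 0.1591² = 0.062500 + 0.101251 + 0.074365 + 0.025313 = 0.263429
B_spec = 1 / 0.263429 = 3.7961
Highest B → broadest niche (most generalist): Etheostoma spectabile (B = 3.80).

Etheostoma spectabile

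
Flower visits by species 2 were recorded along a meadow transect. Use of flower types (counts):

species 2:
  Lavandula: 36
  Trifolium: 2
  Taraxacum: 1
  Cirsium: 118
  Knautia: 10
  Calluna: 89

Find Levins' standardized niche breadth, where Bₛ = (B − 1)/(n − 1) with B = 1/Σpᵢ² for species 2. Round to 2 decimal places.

0.36

Proportions for species 2 (n=256): 36/256=0.1406, 2/256=0.0078, 1/256=0.0039, 118/256=0.4609, 10/256=0.0391, 89/256=0.3477
Σpᵢ² = 0.1406² + 0.0078² + 0.0039² + 0.4609² + 0.0391² + 0.3477² = 0.019768 + 0.000061 + 0.000015 + 0.212429 + 0.001529 + 0.120895 = 0.354697
B = 1 / 0.354697 = 2.8193
Bₛ = (B − 1)/(n − 1) = (2.8193 − 1)/(6 − 1) = 1.8193/5 = 0.3639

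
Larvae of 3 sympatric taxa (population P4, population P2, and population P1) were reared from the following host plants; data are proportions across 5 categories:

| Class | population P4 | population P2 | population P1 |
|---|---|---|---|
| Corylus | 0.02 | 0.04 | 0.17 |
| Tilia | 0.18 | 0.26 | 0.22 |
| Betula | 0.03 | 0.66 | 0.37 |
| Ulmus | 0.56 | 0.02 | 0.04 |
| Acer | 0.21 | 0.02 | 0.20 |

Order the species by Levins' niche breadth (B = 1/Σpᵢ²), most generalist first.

population P1 > population P4 > population P2

Σp_P4ᵢ² = 0.02² + 0.18² + 0.03² + 0.56² + 0.21² = 0.0004 + 0.0324 + 0.0009 + 0.3136 + 0.0441 = 0.3914
B_P4 = 1 / 0.3914 = 2.5549
Σp_P2ᵢ² = 0.04² + 0.26² + 0.66² + 0.02² + 0.02² = 0.0016 + 0.0676 + 0.4356 + 0.0004 + 0.0004 = 0.5056
B_P2 = 1 / 0.5056 = 1.9778
Σp_P1ᵢ² = 0.17² + 0.22² + 0.37² + 0.04² + 0.20² = 0.0289 + 0.0484 + 0.1369 + 0.0016 + 0.0400 = 0.2558
B_P1 = 1 / 0.2558 = 3.9093
Ranking by B (broadest → narrowest): population P1 (3.91) > population P4 (2.55) > population P2 (1.98)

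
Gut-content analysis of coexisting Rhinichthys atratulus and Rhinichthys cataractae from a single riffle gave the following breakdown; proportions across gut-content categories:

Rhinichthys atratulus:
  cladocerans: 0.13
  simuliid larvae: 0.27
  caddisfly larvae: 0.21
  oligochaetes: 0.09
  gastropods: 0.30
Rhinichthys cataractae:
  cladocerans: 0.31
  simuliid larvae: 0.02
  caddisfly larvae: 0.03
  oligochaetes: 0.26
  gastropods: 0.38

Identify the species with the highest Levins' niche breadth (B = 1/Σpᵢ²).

Σp_atraᵢ² = 0.13² + 0.27² + 0.21² + 0.09² + 0.30² = 0.0169 + 0.0729 + 0.0441 + 0.0081 + 0.0900 = 0.2320
B_atra = 1 / 0.2320 = 4.3103
Σp_cataᵢ² = 0.31² + 0.02² + 0.03² + 0.26² + 0.38² = 0.0961 + 0.0004 + 0.0009 + 0.0676 + 0.1444 = 0.3094
B_cata = 1 / 0.3094 = 3.2321
Highest B → broadest niche (most generalist): Rhinichthys atratulus (B = 4.31).

Rhinichthys atratulus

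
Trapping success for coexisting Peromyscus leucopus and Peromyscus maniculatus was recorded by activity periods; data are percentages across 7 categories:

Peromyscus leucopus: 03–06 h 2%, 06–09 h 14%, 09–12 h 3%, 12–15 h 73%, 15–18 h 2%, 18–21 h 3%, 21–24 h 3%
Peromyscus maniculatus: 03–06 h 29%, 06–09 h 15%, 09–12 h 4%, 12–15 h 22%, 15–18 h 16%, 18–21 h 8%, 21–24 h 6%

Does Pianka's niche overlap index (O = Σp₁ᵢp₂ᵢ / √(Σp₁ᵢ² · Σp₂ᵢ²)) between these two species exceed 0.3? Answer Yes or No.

Convert percentages to proportions (divide by 100).
Σ p₁ᵢp₂ᵢ = 0.0058 + 0.0210 + 0.0012 + 0.1606 + 0.0032 + 0.0024 + 0.0018 = 0.1960
Σp_1ᵢ² = 0.02² + 0.14² + 0.03² + 0.73² + 0.02² + 0.03² + 0.03² = 0.0004 + 0.0196 + 0.0009 + 0.5329 + 0.0004 + 0.0009 + 0.0009 = 0.5560
Σp_2ᵢ² = 0.29² + 0.15² + 0.04² + 0.22² + 0.16² + 0.08² + 0.06² = 0.0841 + 0.0225 + 0.0016 + 0.0484 + 0.0256 + 0.0064 + 0.0036 = 0.1922
O = 0.1960 / √(0.5560 × 0.1922) = 0.1960 / 0.32690 = 0.5996
O = 0.5996 > 0.3 → Yes.

Yes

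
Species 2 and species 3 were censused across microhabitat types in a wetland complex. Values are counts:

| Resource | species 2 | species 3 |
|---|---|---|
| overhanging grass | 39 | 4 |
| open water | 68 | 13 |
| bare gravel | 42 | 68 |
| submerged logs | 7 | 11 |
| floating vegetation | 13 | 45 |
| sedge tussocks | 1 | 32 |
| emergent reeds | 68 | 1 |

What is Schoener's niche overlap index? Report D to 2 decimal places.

Proportions for species 2 (n=238): 39/238=0.1639, 68/238=0.2857, 42/238=0.1765, 7/238=0.0294, 13/238=0.0546, 1/238=0.0042, 68/238=0.2857
Proportions for species 3 (n=174): 4/174=0.0230, 13/174=0.0747, 68/174=0.3908, 11/174=0.0632, 45/174=0.2586, 32/174=0.1839, 1/174=0.0057
Σ|p₁ᵢ − p₂ᵢ| = 0.1409 + 0.2110 + 0.2143 + 0.0338 + 0.2040 + 0.1797 + 0.2800 = 1.2637
D = 1 − ½ × 1.2637 = 1 − 0.63185 = 0.36815

0.37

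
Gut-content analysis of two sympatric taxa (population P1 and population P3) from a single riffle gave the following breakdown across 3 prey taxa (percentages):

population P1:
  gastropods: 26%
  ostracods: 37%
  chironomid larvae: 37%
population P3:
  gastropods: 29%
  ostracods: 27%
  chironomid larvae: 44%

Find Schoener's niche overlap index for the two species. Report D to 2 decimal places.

Convert percentages to proportions (divide by 100).
Σ|p₁ᵢ − p₂ᵢ| = 0.03 + 0.10 + 0.07 = 0.20
D = 1 − ½ × 0.20 = 1 − 0.100 = 0.9000

0.90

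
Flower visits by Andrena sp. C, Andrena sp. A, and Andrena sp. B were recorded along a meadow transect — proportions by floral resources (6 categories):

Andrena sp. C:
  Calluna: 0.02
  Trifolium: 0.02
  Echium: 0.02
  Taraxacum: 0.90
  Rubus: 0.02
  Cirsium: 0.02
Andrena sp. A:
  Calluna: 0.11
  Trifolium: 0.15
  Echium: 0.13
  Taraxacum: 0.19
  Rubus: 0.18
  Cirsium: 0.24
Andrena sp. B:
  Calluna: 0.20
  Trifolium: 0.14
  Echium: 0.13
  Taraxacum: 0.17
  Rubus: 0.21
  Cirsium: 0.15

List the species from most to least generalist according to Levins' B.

Σp_Cᵢ² = 0.02² + 0.02² + 0.02² + 0.90² + 0.02² + 0.02² = 0.0004 + 0.0004 + 0.0004 + 0.8100 + 0.0004 + 0.0004 = 0.8120
B_C = 1 / 0.8120 = 1.2315
Σp_Aᵢ² = 0.11² + 0.15² + 0.13² + 0.19² + 0.18² + 0.24² = 0.0121 + 0.0225 + 0.0169 + 0.0361 + 0.0324 + 0.0576 = 0.1776
B_A = 1 / 0.1776 = 5.6306
Σp_Bᵢ² = 0.20² + 0.14² + 0.13² + 0.17² + 0.21² + 0.15² = 0.0400 + 0.0196 + 0.0169 + 0.0289 + 0.0441 + 0.0225 = 0.1720
B_B = 1 / 0.1720 = 5.8140
Ranking by B (broadest → narrowest): Andrena sp. B (5.81) > Andrena sp. A (5.63) > Andrena sp. C (1.23)

Andrena sp. B > Andrena sp. A > Andrena sp. C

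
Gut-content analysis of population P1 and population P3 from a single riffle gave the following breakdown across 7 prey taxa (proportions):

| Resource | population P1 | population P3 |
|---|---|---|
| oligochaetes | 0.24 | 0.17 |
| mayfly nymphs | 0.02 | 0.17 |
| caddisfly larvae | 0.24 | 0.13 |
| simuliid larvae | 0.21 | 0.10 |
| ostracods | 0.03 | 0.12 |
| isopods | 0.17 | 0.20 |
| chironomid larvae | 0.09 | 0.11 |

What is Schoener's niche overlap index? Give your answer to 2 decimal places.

0.71

Σ|p₁ᵢ − p₂ᵢ| = 0.07 + 0.15 + 0.11 + 0.11 + 0.09 + 0.03 + 0.02 = 0.58
D = 1 − ½ × 0.58 = 1 − 0.290 = 0.7100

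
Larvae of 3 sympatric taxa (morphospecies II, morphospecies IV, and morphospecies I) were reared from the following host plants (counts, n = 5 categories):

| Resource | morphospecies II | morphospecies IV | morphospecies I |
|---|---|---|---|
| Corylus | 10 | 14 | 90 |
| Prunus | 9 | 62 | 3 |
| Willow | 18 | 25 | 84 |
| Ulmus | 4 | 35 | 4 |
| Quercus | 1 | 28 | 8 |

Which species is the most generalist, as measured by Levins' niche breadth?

Proportions for morphospecies II (n=42): 10/42=0.2381, 9/42=0.2143, 18/42=0.4286, 4/42=0.0952, 1/42=0.0238
Proportions for morphospecies IV (n=164): 14/164=0.0854, 62/164=0.3780, 25/164=0.1524, 35/164=0.2134, 28/164=0.1707
Proportions for morphospecies I (n=189): 90/189=0.4762, 3/189=0.0159, 84/189=0.4444, 4/189=0.0212, 8/189=0.0423
Σp_IIᵢ² = 0.2381² + 0.2143² + 0.4286² + 0.0952² + 0.0238² = 0.056692 + 0.045924 + 0.183698 + 0.009063 + 0.000566 = 0.295943
B_II = 1 / 0.295943 = 3.3790
Σp_IVᵢ² = 0.0854² + 0.3780² + 0.1524² + 0.2134² + 0.1707² = 0.007293 + 0.142884 + 0.023226 + 0.045540 + 0.029138 = 0.248081
B_IV = 1 / 0.248081 = 4.0309
Σp_Iᵢ² = 0.4762² + 0.0159² + 0.4444² + 0.0212² + 0.0423² = 0.226766 + 0.000253 + 0.197491 + 0.000449 + 0.001789 = 0.426748
B_I = 1 / 0.426748 = 2.3433
Highest B → broadest niche (most generalist): morphospecies IV (B = 4.03).

morphospecies IV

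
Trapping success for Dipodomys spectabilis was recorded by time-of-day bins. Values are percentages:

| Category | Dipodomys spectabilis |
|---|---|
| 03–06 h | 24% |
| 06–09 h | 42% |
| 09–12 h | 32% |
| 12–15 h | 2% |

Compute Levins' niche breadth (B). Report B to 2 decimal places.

2.97

Convert percentages to proportions (divide by 100).
Σpᵢ² = 0.24² + 0.42² + 0.32² + 0.02² = 0.0576 + 0.1764 + 0.1024 + 0.0004 = 0.3368
B = 1 / 0.3368 = 2.9691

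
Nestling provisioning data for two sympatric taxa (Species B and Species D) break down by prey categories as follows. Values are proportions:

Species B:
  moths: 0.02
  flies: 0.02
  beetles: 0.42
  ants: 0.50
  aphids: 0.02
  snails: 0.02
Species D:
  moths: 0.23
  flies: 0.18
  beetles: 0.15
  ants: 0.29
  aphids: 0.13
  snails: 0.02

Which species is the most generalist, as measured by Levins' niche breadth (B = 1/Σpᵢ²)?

Σp_Bᵢ² = 0.02² + 0.02² + 0.42² + 0.50² + 0.02² + 0.02² = 0.0004 + 0.0004 + 0.1764 + 0.2500 + 0.0004 + 0.0004 = 0.4280
B_B = 1 / 0.4280 = 2.3364
Σp_Dᵢ² = 0.23² + 0.18² + 0.15² + 0.29² + 0.13² + 0.02² = 0.0529 + 0.0324 + 0.0225 + 0.0841 + 0.0169 + 0.0004 = 0.2092
B_D = 1 / 0.2092 = 4.7801
Highest B → broadest niche (most generalist): Species D (B = 4.78).

Species D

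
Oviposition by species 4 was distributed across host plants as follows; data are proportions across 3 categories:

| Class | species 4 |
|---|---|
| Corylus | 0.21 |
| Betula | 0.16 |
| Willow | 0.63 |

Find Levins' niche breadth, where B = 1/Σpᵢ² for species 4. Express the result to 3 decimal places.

Σpᵢ² = 0.21² + 0.16² + 0.63² = 0.0441 + 0.0256 + 0.3969 = 0.4666
B = 1 / 0.4666 = 2.14316

2.143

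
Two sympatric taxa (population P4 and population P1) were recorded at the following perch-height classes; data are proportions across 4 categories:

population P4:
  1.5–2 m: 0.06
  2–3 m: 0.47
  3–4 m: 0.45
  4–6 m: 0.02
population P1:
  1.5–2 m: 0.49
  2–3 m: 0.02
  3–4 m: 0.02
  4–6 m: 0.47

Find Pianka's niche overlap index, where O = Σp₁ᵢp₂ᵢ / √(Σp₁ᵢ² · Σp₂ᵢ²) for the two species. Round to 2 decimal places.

0.13

Σ p₁ᵢp₂ᵢ = 0.0294 + 0.0094 + 0.0090 + 0.0094 = 0.0572
Σp_1ᵢ² = 0.06² + 0.47² + 0.45² + 0.02² = 0.0036 + 0.2209 + 0.2025 + 0.0004 = 0.4274
Σp_2ᵢ² = 0.49² + 0.02² + 0.02² + 0.47² = 0.2401 + 0.0004 + 0.0004 + 0.2209 = 0.4618
O = 0.0572 / √(0.4274 × 0.4618) = 0.0572 / 0.44427 = 0.1288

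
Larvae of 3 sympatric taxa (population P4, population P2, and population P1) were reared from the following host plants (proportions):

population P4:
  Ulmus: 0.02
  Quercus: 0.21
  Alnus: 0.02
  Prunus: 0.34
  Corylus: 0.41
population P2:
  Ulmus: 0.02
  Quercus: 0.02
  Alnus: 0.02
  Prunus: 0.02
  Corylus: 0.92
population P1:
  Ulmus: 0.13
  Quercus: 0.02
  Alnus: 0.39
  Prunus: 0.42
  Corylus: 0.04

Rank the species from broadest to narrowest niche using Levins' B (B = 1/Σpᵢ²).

population P4 > population P1 > population P2

Σp_P4ᵢ² = 0.02² + 0.21² + 0.02² + 0.34² + 0.41² = 0.0004 + 0.0441 + 0.0004 + 0.1156 + 0.1681 = 0.3286
B_P4 = 1 / 0.3286 = 3.0432
Σp_P2ᵢ² = 0.02² + 0.02² + 0.02² + 0.02² + 0.92² = 0.0004 + 0.0004 + 0.0004 + 0.0004 + 0.8464 = 0.8480
B_P2 = 1 / 0.8480 = 1.1792
Σp_P1ᵢ² = 0.13² + 0.02² + 0.39² + 0.42² + 0.04² = 0.0169 + 0.0004 + 0.1521 + 0.1764 + 0.0016 = 0.3474
B_P1 = 1 / 0.3474 = 2.8785
Ranking by B (broadest → narrowest): population P4 (3.04) > population P1 (2.88) > population P2 (1.18)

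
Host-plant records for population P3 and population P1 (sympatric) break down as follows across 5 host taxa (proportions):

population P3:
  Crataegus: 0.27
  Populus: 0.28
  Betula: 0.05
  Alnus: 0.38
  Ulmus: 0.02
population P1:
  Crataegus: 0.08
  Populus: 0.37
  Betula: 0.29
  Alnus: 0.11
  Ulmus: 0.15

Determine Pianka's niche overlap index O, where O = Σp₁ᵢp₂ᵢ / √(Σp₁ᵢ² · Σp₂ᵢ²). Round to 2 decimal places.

Σ p₁ᵢp₂ᵢ = 0.0216 + 0.1036 + 0.0145 + 0.0418 + 0.0030 = 0.1845
Σp_1ᵢ² = 0.27² + 0.28² + 0.05² + 0.38² + 0.02² = 0.0729 + 0.0784 + 0.0025 + 0.1444 + 0.0004 = 0.2986
Σp_2ᵢ² = 0.08² + 0.37² + 0.29² + 0.11² + 0.15² = 0.0064 + 0.1369 + 0.0841 + 0.0121 + 0.0225 = 0.2620
O = 0.1845 / √(0.2986 × 0.2620) = 0.1845 / 0.27970 = 0.6596

0.66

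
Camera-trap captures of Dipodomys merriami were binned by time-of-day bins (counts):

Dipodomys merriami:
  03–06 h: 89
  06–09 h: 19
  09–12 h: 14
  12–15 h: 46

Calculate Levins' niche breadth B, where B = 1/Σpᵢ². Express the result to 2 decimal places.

Proportions for Dipodomys merriami (n=168): 89/168=0.5298, 19/168=0.1131, 14/168=0.0833, 46/168=0.2738
Σpᵢ² = 0.5298² + 0.1131² + 0.0833² + 0.2738² = 0.280688 + 0.012792 + 0.006939 + 0.074966 = 0.375385
B = 1 / 0.375385 = 2.6639

2.66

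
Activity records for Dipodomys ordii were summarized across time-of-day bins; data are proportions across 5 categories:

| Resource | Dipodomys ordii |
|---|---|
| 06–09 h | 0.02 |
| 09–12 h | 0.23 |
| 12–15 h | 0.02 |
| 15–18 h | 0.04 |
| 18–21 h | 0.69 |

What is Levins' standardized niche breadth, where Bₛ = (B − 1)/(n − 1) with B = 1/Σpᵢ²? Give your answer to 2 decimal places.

0.22

Σpᵢ² = 0.02² + 0.23² + 0.02² + 0.04² + 0.69² = 0.0004 + 0.0529 + 0.0004 + 0.0016 + 0.4761 = 0.5314
B = 1 / 0.5314 = 1.8818
Bₛ = (B − 1)/(n − 1) = (1.8818 − 1)/(5 − 1) = 0.8818/4 = 0.2205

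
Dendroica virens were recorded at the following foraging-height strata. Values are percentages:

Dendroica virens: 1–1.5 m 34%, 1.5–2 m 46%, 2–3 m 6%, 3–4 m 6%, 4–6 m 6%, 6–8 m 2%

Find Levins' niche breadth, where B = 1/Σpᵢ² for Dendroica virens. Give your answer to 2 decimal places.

Convert percentages to proportions (divide by 100).
Σpᵢ² = 0.34² + 0.46² + 0.06² + 0.06² + 0.06² + 0.02² = 0.1156 + 0.2116 + 0.0036 + 0.0036 + 0.0036 + 0.0004 = 0.3384
B = 1 / 0.3384 = 2.9551

2.96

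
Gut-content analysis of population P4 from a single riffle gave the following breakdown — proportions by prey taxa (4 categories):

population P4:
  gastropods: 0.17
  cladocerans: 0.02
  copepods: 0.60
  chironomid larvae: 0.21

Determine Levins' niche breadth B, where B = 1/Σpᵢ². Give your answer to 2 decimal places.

2.31

Σpᵢ² = 0.17² + 0.02² + 0.60² + 0.21² = 0.0289 + 0.0004 + 0.3600 + 0.0441 = 0.4334
B = 1 / 0.4334 = 2.3073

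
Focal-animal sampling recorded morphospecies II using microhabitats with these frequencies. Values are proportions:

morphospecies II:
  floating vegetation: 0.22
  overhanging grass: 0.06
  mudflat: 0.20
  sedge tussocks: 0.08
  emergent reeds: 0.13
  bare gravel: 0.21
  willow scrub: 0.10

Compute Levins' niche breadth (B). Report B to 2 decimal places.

5.90

Σpᵢ² = 0.22² + 0.06² + 0.20² + 0.08² + 0.13² + 0.21² + 0.10² = 0.0484 + 0.0036 + 0.0400 + 0.0064 + 0.0169 + 0.0441 + 0.0100 = 0.1694
B = 1 / 0.1694 = 5.9032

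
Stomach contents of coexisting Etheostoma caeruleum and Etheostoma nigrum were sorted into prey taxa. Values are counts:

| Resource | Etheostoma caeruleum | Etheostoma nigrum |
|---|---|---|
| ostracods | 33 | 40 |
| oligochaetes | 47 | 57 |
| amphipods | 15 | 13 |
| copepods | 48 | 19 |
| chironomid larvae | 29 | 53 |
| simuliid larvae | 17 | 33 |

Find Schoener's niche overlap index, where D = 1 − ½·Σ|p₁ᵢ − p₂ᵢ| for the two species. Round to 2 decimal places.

Proportions for Etheostoma caeruleum (n=189): 33/189=0.1746, 47/189=0.2487, 15/189=0.0794, 48/189=0.2540, 29/189=0.1534, 17/189=0.0899
Proportions for Etheostoma nigrum (n=215): 40/215=0.1860, 57/215=0.2651, 13/215=0.0605, 19/215=0.0884, 53/215=0.2465, 33/215=0.1535
Σ|p₁ᵢ − p₂ᵢ| = 0.0114 + 0.0164 + 0.0189 + 0.1656 + 0.0931 + 0.0636 = 0.3690
D = 1 − ½ × 0.3690 = 1 − 0.18450 = 0.81550

0.82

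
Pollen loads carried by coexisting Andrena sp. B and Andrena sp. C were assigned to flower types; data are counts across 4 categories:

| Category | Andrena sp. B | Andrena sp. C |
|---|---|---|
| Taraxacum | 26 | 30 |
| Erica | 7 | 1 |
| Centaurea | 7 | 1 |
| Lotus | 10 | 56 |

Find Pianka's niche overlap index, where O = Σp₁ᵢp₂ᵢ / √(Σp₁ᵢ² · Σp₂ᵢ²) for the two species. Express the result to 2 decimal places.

Proportions for Andrena sp. B (n=50): 26/50=0.5200, 7/50=0.1400, 7/50=0.1400, 10/50=0.2000
Proportions for Andrena sp. C (n=88): 30/88=0.3409, 1/88=0.0114, 1/88=0.0114, 56/88=0.6364
Σ p₁ᵢp₂ᵢ = 0.177268 + 0.001596 + 0.001596 + 0.127280 = 0.307740
Σp_1ᵢ² = 0.5200² + 0.1400² + 0.1400² + 0.2000² = 0.270400 + 0.019600 + 0.019600 + 0.040000 = 0.349600
Σp_2ᵢ² = 0.3409² + 0.0114² + 0.0114² + 0.6364² = 0.116213 + 0.000130 + 0.000130 + 0.405005 = 0.521478
O = 0.307740 / √(0.349600 × 0.521478) = 0.307740 / 0.4269762 = 0.7207

0.72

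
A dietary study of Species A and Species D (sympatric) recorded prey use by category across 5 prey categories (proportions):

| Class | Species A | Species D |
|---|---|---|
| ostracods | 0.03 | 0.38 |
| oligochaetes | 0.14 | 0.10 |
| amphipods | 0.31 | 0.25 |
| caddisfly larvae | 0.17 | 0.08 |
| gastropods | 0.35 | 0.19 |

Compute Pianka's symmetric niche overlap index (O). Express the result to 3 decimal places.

0.694

Σ p₁ᵢp₂ᵢ = 0.0114 + 0.0140 + 0.0775 + 0.0136 + 0.0665 = 0.1830
Σp_1ᵢ² = 0.03² + 0.14² + 0.31² + 0.17² + 0.35² = 0.0009 + 0.0196 + 0.0961 + 0.0289 + 0.1225 = 0.2680
Σp_2ᵢ² = 0.38² + 0.10² + 0.25² + 0.08² + 0.19² = 0.1444 + 0.0100 + 0.0625 + 0.0064 + 0.0361 = 0.2594
O = 0.1830 / √(0.2680 × 0.2594) = 0.1830 / 0.263665 = 0.69406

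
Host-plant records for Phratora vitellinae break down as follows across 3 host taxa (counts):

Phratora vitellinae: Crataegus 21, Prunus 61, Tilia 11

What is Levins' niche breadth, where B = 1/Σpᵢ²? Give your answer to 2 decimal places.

2.02

Proportions for Phratora vitellinae (n=93): 21/93=0.2258, 61/93=0.6559, 11/93=0.1183
Σpᵢ² = 0.2258² + 0.6559² + 0.1183² = 0.050986 + 0.430205 + 0.013995 = 0.495186
B = 1 / 0.495186 = 2.0194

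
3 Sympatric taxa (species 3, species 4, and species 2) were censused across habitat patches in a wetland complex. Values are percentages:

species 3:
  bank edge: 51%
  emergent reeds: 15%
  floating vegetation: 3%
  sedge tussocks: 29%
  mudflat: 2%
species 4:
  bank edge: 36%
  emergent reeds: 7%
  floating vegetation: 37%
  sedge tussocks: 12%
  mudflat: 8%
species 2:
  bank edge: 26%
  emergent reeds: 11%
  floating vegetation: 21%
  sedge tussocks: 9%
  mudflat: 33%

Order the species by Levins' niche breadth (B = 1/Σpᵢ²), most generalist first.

Convert percentages to proportions (divide by 100).
Σp_3ᵢ² = 0.51² + 0.15² + 0.03² + 0.29² + 0.02² = 0.2601 + 0.0225 + 0.0009 + 0.0841 + 0.0004 = 0.3680
B_3 = 1 / 0.3680 = 2.7174
Σp_4ᵢ² = 0.36² + 0.07² + 0.37² + 0.12² + 0.08² = 0.1296 + 0.0049 + 0.1369 + 0.0144 + 0.0064 = 0.2922
B_4 = 1 / 0.2922 = 3.4223
Σp_2ᵢ² = 0.26² + 0.11² + 0.21² + 0.09² + 0.33² = 0.0676 + 0.0121 + 0.0441 + 0.0081 + 0.1089 = 0.2408
B_2 = 1 / 0.2408 = 4.1528
Ranking by B (broadest → narrowest): species 2 (4.15) > species 4 (3.42) > species 3 (2.72)

species 2 > species 4 > species 3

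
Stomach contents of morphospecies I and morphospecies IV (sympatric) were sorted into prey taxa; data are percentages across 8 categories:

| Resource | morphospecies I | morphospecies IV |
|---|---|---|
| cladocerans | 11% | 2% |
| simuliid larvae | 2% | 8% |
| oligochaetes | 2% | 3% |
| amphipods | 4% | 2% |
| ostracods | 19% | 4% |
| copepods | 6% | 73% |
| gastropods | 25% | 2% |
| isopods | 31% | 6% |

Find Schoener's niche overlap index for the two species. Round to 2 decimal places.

0.26

Convert percentages to proportions (divide by 100).
Σ|p₁ᵢ − p₂ᵢ| = 0.09 + 0.06 + 0.01 + 0.02 + 0.15 + 0.67 + 0.23 + 0.25 = 1.48
D = 1 − ½ × 1.48 = 1 − 0.740 = 0.2600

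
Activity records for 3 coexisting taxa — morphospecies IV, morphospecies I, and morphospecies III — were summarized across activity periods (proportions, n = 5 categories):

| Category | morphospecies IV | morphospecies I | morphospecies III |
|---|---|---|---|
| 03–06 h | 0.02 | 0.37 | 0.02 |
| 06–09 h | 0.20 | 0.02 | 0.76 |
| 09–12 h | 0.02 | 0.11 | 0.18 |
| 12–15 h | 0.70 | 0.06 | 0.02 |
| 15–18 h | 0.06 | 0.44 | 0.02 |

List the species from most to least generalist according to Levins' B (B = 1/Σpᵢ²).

Σp_IVᵢ² = 0.02² + 0.20² + 0.02² + 0.70² + 0.06² = 0.0004 + 0.0400 + 0.0004 + 0.4900 + 0.0036 = 0.5344
B_IV = 1 / 0.5344 = 1.8713
Σp_Iᵢ² = 0.37² + 0.02² + 0.11² + 0.06² + 0.44² = 0.1369 + 0.0004 + 0.0121 + 0.0036 + 0.1936 = 0.3466
B_I = 1 / 0.3466 = 2.8852
Σp_IIIᵢ² = 0.02² + 0.76² + 0.18² + 0.02² + 0.02² = 0.0004 + 0.5776 + 0.0324 + 0.0004 + 0.0004 = 0.6112
B_III = 1 / 0.6112 = 1.6361
Ranking by B (broadest → narrowest): morphospecies I (2.89) > morphospecies IV (1.87) > morphospecies III (1.64)

morphospecies I > morphospecies IV > morphospecies III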